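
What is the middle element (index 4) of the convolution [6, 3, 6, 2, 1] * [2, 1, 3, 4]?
Use y[k] = Σ_i a[i]·b[k-i] at k=4. y[4] = 3×4 + 6×3 + 2×1 + 1×2 = 34

34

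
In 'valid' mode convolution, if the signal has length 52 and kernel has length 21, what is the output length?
'Valid' mode counts only positions where the kernel fully overlaps the signal: m - n + 1 = 52 - 21 + 1 = 32

32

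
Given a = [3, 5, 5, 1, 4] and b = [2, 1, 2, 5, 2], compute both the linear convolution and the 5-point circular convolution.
Linear: y_lin[0] = 3×2 = 6; y_lin[1] = 3×1 + 5×2 = 13; y_lin[2] = 3×2 + 5×1 + 5×2 = 21; y_lin[3] = 3×5 + 5×2 + 5×1 + 1×2 = 32; y_lin[4] = 3×2 + 5×5 + 5×2 + 1×1 + 4×2 = 50; y_lin[5] = 5×2 + 5×5 + 1×2 + 4×1 = 41; y_lin[6] = 5×2 + 1×5 + 4×2 = 23; y_lin[7] = 1×2 + 4×5 = 22; y_lin[8] = 4×2 = 8 → [6, 13, 21, 32, 50, 41, 23, 22, 8]. Circular (length 5): y[0] = 3×2 + 5×2 + 5×5 + 1×2 + 4×1 = 47; y[1] = 3×1 + 5×2 + 5×2 + 1×5 + 4×2 = 36; y[2] = 3×2 + 5×1 + 5×2 + 1×2 + 4×5 = 43; y[3] = 3×5 + 5×2 + 5×1 + 1×2 + 4×2 = 40; y[4] = 3×2 + 5×5 + 5×2 + 1×1 + 4×2 = 50 → [47, 36, 43, 40, 50]

Linear: [6, 13, 21, 32, 50, 41, 23, 22, 8], Circular: [47, 36, 43, 40, 50]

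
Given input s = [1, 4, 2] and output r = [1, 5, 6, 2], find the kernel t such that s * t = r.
Output length 4 = len(s) + len(t) - 1 ⇒ len(t) = 2. Solve t forward using t[k] = (r[k] - Σ_{i≥1} s[i]·t[k-i]) / s[0]: t[0] = r[0] / s[0] = 1 / 1 = 1; t[1] = (r[1] - 4×1) / s[0] = (5 - 4×1) / 1 = 1. So t = [1, 1]. Forward-check [1, 4, 2] * [1, 1]: r[0] = 1×1 = 1; r[1] = 1×1 + 4×1 = 5; r[2] = 4×1 + 2×1 = 6; r[3] = 2×1 = 2 → [1, 5, 6, 2] ✓

[1, 1]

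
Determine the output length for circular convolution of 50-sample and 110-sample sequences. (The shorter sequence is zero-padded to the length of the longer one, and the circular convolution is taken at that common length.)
Circular convolution (zero-padding the shorter input) has length max(m, n) = max(50, 110) = 110

110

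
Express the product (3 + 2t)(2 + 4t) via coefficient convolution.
Ascending coefficients: a = [3, 2], b = [2, 4]. c[0] = 3×2 = 6; c[1] = 3×4 + 2×2 = 16; c[2] = 2×4 = 8. Result coefficients: [6, 16, 8] → 6 + 16t + 8t^2

6 + 16t + 8t^2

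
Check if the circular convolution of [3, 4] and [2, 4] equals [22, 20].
Recompute circular convolution of [3, 4] and [2, 4]: y[0] = 3×2 + 4×4 = 22; y[1] = 3×4 + 4×2 = 20 → [22, 20]. Given [22, 20] matches, so answer: Yes

Yes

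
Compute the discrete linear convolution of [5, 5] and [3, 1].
y[0] = 5×3 = 15; y[1] = 5×1 + 5×3 = 20; y[2] = 5×1 = 5

[15, 20, 5]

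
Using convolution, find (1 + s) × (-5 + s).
Ascending coefficients: a = [1, 1], b = [-5, 1]. c[0] = 1×-5 = -5; c[1] = 1×1 + 1×-5 = -4; c[2] = 1×1 = 1. Result coefficients: [-5, -4, 1] → -5 - 4s + s^2

-5 - 4s + s^2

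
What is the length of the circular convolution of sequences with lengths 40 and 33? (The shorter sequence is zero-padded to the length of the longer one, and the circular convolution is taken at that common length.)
Circular convolution (zero-padding the shorter input) has length max(m, n) = max(40, 33) = 40

40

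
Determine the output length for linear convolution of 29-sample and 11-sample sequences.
Linear/full convolution length: m + n - 1 = 29 + 11 - 1 = 39

39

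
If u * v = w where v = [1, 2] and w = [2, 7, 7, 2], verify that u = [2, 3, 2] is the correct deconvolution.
Forward-compute [2, 3, 2] * [1, 2]: w[0] = 2×1 = 2; w[1] = 2×2 + 3×1 = 7; w[2] = 3×2 + 2×1 = 8; w[3] = 2×2 = 4 → [2, 7, 8, 4]. Does not match given w = [2, 7, 7, 2].

Not verified. [2, 3, 2] * [1, 2] = [2, 7, 8, 4], which differs from [2, 7, 7, 2] at index 2.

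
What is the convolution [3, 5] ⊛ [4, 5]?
y[0] = 3×4 = 12; y[1] = 3×5 + 5×4 = 35; y[2] = 5×5 = 25

[12, 35, 25]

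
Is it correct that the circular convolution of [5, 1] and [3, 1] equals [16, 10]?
Recompute circular convolution of [5, 1] and [3, 1]: y[0] = 5×3 + 1×1 = 16; y[1] = 5×1 + 1×3 = 8 → [16, 8]. Compare to given [16, 10]: they differ at index 1: given 10, correct 8, so answer: No

No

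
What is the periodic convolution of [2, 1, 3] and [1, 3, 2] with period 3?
Use y[k] = Σ_j u[j]·v[(k-j) mod 3]. y[0] = 2×1 + 1×2 + 3×3 = 13; y[1] = 2×3 + 1×1 + 3×2 = 13; y[2] = 2×2 + 1×3 + 3×1 = 10. Result: [13, 13, 10]

[13, 13, 10]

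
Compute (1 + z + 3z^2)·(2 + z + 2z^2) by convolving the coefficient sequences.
Ascending coefficients: a = [1, 1, 3], b = [2, 1, 2]. c[0] = 1×2 = 2; c[1] = 1×1 + 1×2 = 3; c[2] = 1×2 + 1×1 + 3×2 = 9; c[3] = 1×2 + 3×1 = 5; c[4] = 3×2 = 6. Result coefficients: [2, 3, 9, 5, 6] → 2 + 3z + 9z^2 + 5z^3 + 6z^4

2 + 3z + 9z^2 + 5z^3 + 6z^4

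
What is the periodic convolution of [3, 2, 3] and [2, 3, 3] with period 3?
Use y[k] = Σ_j u[j]·v[(k-j) mod 3]. y[0] = 3×2 + 2×3 + 3×3 = 21; y[1] = 3×3 + 2×2 + 3×3 = 22; y[2] = 3×3 + 2×3 + 3×2 = 21. Result: [21, 22, 21]

[21, 22, 21]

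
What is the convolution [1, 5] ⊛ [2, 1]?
y[0] = 1×2 = 2; y[1] = 1×1 + 5×2 = 11; y[2] = 5×1 = 5

[2, 11, 5]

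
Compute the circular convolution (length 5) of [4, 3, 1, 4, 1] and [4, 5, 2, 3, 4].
Use y[k] = Σ_j u[j]·v[(k-j) mod 5]. y[0] = 4×4 + 3×4 + 1×3 + 4×2 + 1×5 = 44; y[1] = 4×5 + 3×4 + 1×4 + 4×3 + 1×2 = 50; y[2] = 4×2 + 3×5 + 1×4 + 4×4 + 1×3 = 46; y[3] = 4×3 + 3×2 + 1×5 + 4×4 + 1×4 = 43; y[4] = 4×4 + 3×3 + 1×2 + 4×5 + 1×4 = 51. Result: [44, 50, 46, 43, 51]

[44, 50, 46, 43, 51]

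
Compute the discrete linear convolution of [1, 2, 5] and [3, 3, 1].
y[0] = 1×3 = 3; y[1] = 1×3 + 2×3 = 9; y[2] = 1×1 + 2×3 + 5×3 = 22; y[3] = 2×1 + 5×3 = 17; y[4] = 5×1 = 5

[3, 9, 22, 17, 5]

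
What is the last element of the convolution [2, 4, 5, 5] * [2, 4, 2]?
Use y[k] = Σ_i a[i]·b[k-i] at k=5. y[5] = 5×2 = 10

10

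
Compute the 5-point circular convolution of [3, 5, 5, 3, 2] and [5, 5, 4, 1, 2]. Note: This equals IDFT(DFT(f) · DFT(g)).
Either evaluate y[k] = Σ_j f[j]·g[(k-j) mod 5] directly, or use IDFT(DFT(f) · DFT(g)). y[0] = 3×5 + 5×2 + 5×1 + 3×4 + 2×5 = 52; y[1] = 3×5 + 5×5 + 5×2 + 3×1 + 2×4 = 61; y[2] = 3×4 + 5×5 + 5×5 + 3×2 + 2×1 = 70; y[3] = 3×1 + 5×4 + 5×5 + 3×5 + 2×2 = 67; y[4] = 3×2 + 5×1 + 5×4 + 3×5 + 2×5 = 56. Result: [52, 61, 70, 67, 56]

[52, 61, 70, 67, 56]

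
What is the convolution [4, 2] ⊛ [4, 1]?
y[0] = 4×4 = 16; y[1] = 4×1 + 2×4 = 12; y[2] = 2×1 = 2

[16, 12, 2]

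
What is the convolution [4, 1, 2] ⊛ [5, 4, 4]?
y[0] = 4×5 = 20; y[1] = 4×4 + 1×5 = 21; y[2] = 4×4 + 1×4 + 2×5 = 30; y[3] = 1×4 + 2×4 = 12; y[4] = 2×4 = 8

[20, 21, 30, 12, 8]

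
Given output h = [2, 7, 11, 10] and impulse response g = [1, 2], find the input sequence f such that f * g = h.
Deconvolve h=[2, 7, 11, 10] by g=[1, 2]. Since g[0]=1, solve forward: f[0] = h[0] / 1 = 2; f[1] = (h[1] - 2×2) / 1 = 3; f[2] = (h[2] - 3×2) / 1 = 5. So f = [2, 3, 5]. Check by forward convolution: h[0] = 2×1 = 2; h[1] = 2×2 + 3×1 = 7; h[2] = 3×2 + 5×1 = 11; h[3] = 5×2 = 10

[2, 3, 5]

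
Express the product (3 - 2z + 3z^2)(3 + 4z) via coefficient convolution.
Ascending coefficients: a = [3, -2, 3], b = [3, 4]. c[0] = 3×3 = 9; c[1] = 3×4 + -2×3 = 6; c[2] = -2×4 + 3×3 = 1; c[3] = 3×4 = 12. Result coefficients: [9, 6, 1, 12] → 9 + 6z + z^2 + 12z^3

9 + 6z + z^2 + 12z^3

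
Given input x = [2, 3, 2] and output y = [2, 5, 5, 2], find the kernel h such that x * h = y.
Output length 4 = len(x) + len(h) - 1 ⇒ len(h) = 2. Solve h forward using h[k] = (y[k] - Σ_{i≥1} x[i]·h[k-i]) / x[0]: h[0] = y[0] / x[0] = 2 / 2 = 1; h[1] = (y[1] - 3×1) / x[0] = (5 - 3×1) / 2 = 1. So h = [1, 1]. Forward-check [2, 3, 2] * [1, 1]: y[0] = 2×1 = 2; y[1] = 2×1 + 3×1 = 5; y[2] = 3×1 + 2×1 = 5; y[3] = 2×1 = 2 → [2, 5, 5, 2] ✓

[1, 1]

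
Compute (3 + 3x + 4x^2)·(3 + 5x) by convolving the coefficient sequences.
Ascending coefficients: a = [3, 3, 4], b = [3, 5]. c[0] = 3×3 = 9; c[1] = 3×5 + 3×3 = 24; c[2] = 3×5 + 4×3 = 27; c[3] = 4×5 = 20. Result coefficients: [9, 24, 27, 20] → 9 + 24x + 27x^2 + 20x^3

9 + 24x + 27x^2 + 20x^3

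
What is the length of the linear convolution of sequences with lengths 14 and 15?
Linear/full convolution length: m + n - 1 = 14 + 15 - 1 = 28

28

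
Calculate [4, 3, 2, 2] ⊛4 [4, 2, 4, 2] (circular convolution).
Use y[k] = Σ_j u[j]·v[(k-j) mod 4]. y[0] = 4×4 + 3×2 + 2×4 + 2×2 = 34; y[1] = 4×2 + 3×4 + 2×2 + 2×4 = 32; y[2] = 4×4 + 3×2 + 2×4 + 2×2 = 34; y[3] = 4×2 + 3×4 + 2×2 + 2×4 = 32. Result: [34, 32, 34, 32]

[34, 32, 34, 32]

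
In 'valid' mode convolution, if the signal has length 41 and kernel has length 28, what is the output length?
'Valid' mode counts only positions where the kernel fully overlaps the signal: m - n + 1 = 41 - 28 + 1 = 14

14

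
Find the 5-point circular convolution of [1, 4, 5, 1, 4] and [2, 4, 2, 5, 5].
Use y[k] = Σ_j s[j]·t[(k-j) mod 5]. y[0] = 1×2 + 4×5 + 5×5 + 1×2 + 4×4 = 65; y[1] = 1×4 + 4×2 + 5×5 + 1×5 + 4×2 = 50; y[2] = 1×2 + 4×4 + 5×2 + 1×5 + 4×5 = 53; y[3] = 1×5 + 4×2 + 5×4 + 1×2 + 4×5 = 55; y[4] = 1×5 + 4×5 + 5×2 + 1×4 + 4×2 = 47. Result: [65, 50, 53, 55, 47]

[65, 50, 53, 55, 47]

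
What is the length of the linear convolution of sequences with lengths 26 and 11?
Linear/full convolution length: m + n - 1 = 26 + 11 - 1 = 36

36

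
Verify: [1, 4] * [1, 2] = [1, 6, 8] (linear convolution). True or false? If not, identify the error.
Recompute linear convolution of [1, 4] and [1, 2]: y[0] = 1×1 = 1; y[1] = 1×2 + 4×1 = 6; y[2] = 4×2 = 8 → [1, 6, 8]. Given [1, 6, 8] matches, so answer: Yes

Yes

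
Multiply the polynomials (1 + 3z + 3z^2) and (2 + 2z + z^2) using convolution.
Ascending coefficients: a = [1, 3, 3], b = [2, 2, 1]. c[0] = 1×2 = 2; c[1] = 1×2 + 3×2 = 8; c[2] = 1×1 + 3×2 + 3×2 = 13; c[3] = 3×1 + 3×2 = 9; c[4] = 3×1 = 3. Result coefficients: [2, 8, 13, 9, 3] → 2 + 8z + 13z^2 + 9z^3 + 3z^4

2 + 8z + 13z^2 + 9z^3 + 3z^4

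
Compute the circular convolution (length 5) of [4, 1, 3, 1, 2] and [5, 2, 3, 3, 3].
Use y[k] = Σ_j x[j]·h[(k-j) mod 5]. y[0] = 4×5 + 1×3 + 3×3 + 1×3 + 2×2 = 39; y[1] = 4×2 + 1×5 + 3×3 + 1×3 + 2×3 = 31; y[2] = 4×3 + 1×2 + 3×5 + 1×3 + 2×3 = 38; y[3] = 4×3 + 1×3 + 3×2 + 1×5 + 2×3 = 32; y[4] = 4×3 + 1×3 + 3×3 + 1×2 + 2×5 = 36. Result: [39, 31, 38, 32, 36]

[39, 31, 38, 32, 36]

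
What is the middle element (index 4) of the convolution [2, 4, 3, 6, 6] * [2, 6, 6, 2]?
Use y[k] = Σ_i a[i]·b[k-i] at k=4. y[4] = 4×2 + 3×6 + 6×6 + 6×2 = 74

74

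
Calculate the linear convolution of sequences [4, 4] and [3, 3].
y[0] = 4×3 = 12; y[1] = 4×3 + 4×3 = 24; y[2] = 4×3 = 12

[12, 24, 12]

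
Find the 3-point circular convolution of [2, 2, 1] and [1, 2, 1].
Use y[k] = Σ_j s[j]·t[(k-j) mod 3]. y[0] = 2×1 + 2×1 + 1×2 = 6; y[1] = 2×2 + 2×1 + 1×1 = 7; y[2] = 2×1 + 2×2 + 1×1 = 7. Result: [6, 7, 7]

[6, 7, 7]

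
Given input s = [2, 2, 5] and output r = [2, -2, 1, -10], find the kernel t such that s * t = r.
Output length 4 = len(s) + len(t) - 1 ⇒ len(t) = 2. Solve t forward using t[k] = (r[k] - Σ_{i≥1} s[i]·t[k-i]) / s[0]: t[0] = r[0] / s[0] = 2 / 2 = 1; t[1] = (r[1] - 2×1) / s[0] = (-2 - 2×1) / 2 = -2. So t = [1, -2]. Forward-check [2, 2, 5] * [1, -2]: r[0] = 2×1 = 2; r[1] = 2×-2 + 2×1 = -2; r[2] = 2×-2 + 5×1 = 1; r[3] = 5×-2 = -10 → [2, -2, 1, -10] ✓

[1, -2]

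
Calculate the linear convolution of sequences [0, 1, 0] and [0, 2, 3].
y[0] = 0×0 = 0; y[1] = 0×2 + 1×0 = 0; y[2] = 0×3 + 1×2 + 0×0 = 2; y[3] = 1×3 + 0×2 = 3; y[4] = 0×3 = 0

[0, 0, 2, 3, 0]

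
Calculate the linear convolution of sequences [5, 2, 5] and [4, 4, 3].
y[0] = 5×4 = 20; y[1] = 5×4 + 2×4 = 28; y[2] = 5×3 + 2×4 + 5×4 = 43; y[3] = 2×3 + 5×4 = 26; y[4] = 5×3 = 15

[20, 28, 43, 26, 15]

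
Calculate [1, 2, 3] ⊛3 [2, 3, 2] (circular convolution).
Use y[k] = Σ_j x[j]·h[(k-j) mod 3]. y[0] = 1×2 + 2×2 + 3×3 = 15; y[1] = 1×3 + 2×2 + 3×2 = 13; y[2] = 1×2 + 2×3 + 3×2 = 14. Result: [15, 13, 14]

[15, 13, 14]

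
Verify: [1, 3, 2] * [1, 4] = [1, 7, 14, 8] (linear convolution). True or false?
Recompute linear convolution of [1, 3, 2] and [1, 4]: y[0] = 1×1 = 1; y[1] = 1×4 + 3×1 = 7; y[2] = 3×4 + 2×1 = 14; y[3] = 2×4 = 8 → [1, 7, 14, 8]. Given [1, 7, 14, 8] matches, so answer: Yes

Yes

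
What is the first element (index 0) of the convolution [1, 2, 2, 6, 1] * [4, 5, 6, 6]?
Use y[k] = Σ_i a[i]·b[k-i] at k=0. y[0] = 1×4 = 4

4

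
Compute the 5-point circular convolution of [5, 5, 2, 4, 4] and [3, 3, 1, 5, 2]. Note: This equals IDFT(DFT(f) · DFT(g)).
Either evaluate y[k] = Σ_j f[j]·g[(k-j) mod 5] directly, or use IDFT(DFT(f) · DFT(g)). y[0] = 5×3 + 5×2 + 2×5 + 4×1 + 4×3 = 51; y[1] = 5×3 + 5×3 + 2×2 + 4×5 + 4×1 = 58; y[2] = 5×1 + 5×3 + 2×3 + 4×2 + 4×5 = 54; y[3] = 5×5 + 5×1 + 2×3 + 4×3 + 4×2 = 56; y[4] = 5×2 + 5×5 + 2×1 + 4×3 + 4×3 = 61. Result: [51, 58, 54, 56, 61]

[51, 58, 54, 56, 61]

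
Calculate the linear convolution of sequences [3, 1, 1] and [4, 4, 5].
y[0] = 3×4 = 12; y[1] = 3×4 + 1×4 = 16; y[2] = 3×5 + 1×4 + 1×4 = 23; y[3] = 1×5 + 1×4 = 9; y[4] = 1×5 = 5

[12, 16, 23, 9, 5]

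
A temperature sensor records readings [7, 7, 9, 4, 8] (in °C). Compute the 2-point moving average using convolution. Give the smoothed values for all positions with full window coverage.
2-point moving average kernel = [1, 1]. Apply in 'valid' mode (full window coverage): avg[0] = (7 + 7) / 2 = 7.0; avg[1] = (7 + 9) / 2 = 8.0; avg[2] = (9 + 4) / 2 = 6.5; avg[3] = (4 + 8) / 2 = 6.0. Smoothed values: [7.0, 8.0, 6.5, 6.0]

[7.0, 8.0, 6.5, 6.0]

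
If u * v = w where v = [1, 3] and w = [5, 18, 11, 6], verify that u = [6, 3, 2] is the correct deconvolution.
Forward-compute [6, 3, 2] * [1, 3]: w[0] = 6×1 = 6; w[1] = 6×3 + 3×1 = 21; w[2] = 3×3 + 2×1 = 11; w[3] = 2×3 = 6 → [6, 21, 11, 6]. Does not match given w = [5, 18, 11, 6].

Not verified. [6, 3, 2] * [1, 3] = [6, 21, 11, 6], which differs from [5, 18, 11, 6] at index 0.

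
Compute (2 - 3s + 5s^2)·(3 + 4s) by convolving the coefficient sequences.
Ascending coefficients: a = [2, -3, 5], b = [3, 4]. c[0] = 2×3 = 6; c[1] = 2×4 + -3×3 = -1; c[2] = -3×4 + 5×3 = 3; c[3] = 5×4 = 20. Result coefficients: [6, -1, 3, 20] → 6 - s + 3s^2 + 20s^3

6 - s + 3s^2 + 20s^3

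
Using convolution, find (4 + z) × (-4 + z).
Ascending coefficients: a = [4, 1], b = [-4, 1]. c[0] = 4×-4 = -16; c[1] = 4×1 + 1×-4 = 0; c[2] = 1×1 = 1. Result coefficients: [-16, 0, 1] → -16 + z^2

-16 + z^2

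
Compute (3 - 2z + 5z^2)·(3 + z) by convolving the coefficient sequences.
Ascending coefficients: a = [3, -2, 5], b = [3, 1]. c[0] = 3×3 = 9; c[1] = 3×1 + -2×3 = -3; c[2] = -2×1 + 5×3 = 13; c[3] = 5×1 = 5. Result coefficients: [9, -3, 13, 5] → 9 - 3z + 13z^2 + 5z^3

9 - 3z + 13z^2 + 5z^3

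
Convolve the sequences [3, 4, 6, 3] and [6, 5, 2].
y[0] = 3×6 = 18; y[1] = 3×5 + 4×6 = 39; y[2] = 3×2 + 4×5 + 6×6 = 62; y[3] = 4×2 + 6×5 + 3×6 = 56; y[4] = 6×2 + 3×5 = 27; y[5] = 3×2 = 6

[18, 39, 62, 56, 27, 6]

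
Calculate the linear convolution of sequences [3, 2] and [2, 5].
y[0] = 3×2 = 6; y[1] = 3×5 + 2×2 = 19; y[2] = 2×5 = 10

[6, 19, 10]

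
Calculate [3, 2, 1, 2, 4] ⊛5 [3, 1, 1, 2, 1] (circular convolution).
Use y[k] = Σ_j a[j]·b[(k-j) mod 5]. y[0] = 3×3 + 2×1 + 1×2 + 2×1 + 4×1 = 19; y[1] = 3×1 + 2×3 + 1×1 + 2×2 + 4×1 = 18; y[2] = 3×1 + 2×1 + 1×3 + 2×1 + 4×2 = 18; y[3] = 3×2 + 2×1 + 1×1 + 2×3 + 4×1 = 19; y[4] = 3×1 + 2×2 + 1×1 + 2×1 + 4×3 = 22. Result: [19, 18, 18, 19, 22]

[19, 18, 18, 19, 22]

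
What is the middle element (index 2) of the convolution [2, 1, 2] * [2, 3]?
Use y[k] = Σ_i a[i]·b[k-i] at k=2. y[2] = 1×3 + 2×2 = 7

7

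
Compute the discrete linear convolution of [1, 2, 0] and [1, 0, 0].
y[0] = 1×1 = 1; y[1] = 1×0 + 2×1 = 2; y[2] = 1×0 + 2×0 + 0×1 = 0; y[3] = 2×0 + 0×0 = 0; y[4] = 0×0 = 0

[1, 2, 0, 0, 0]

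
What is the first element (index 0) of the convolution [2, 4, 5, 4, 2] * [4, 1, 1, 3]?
Use y[k] = Σ_i a[i]·b[k-i] at k=0. y[0] = 2×4 = 8

8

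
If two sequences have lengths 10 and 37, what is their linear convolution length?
Linear/full convolution length: m + n - 1 = 10 + 37 - 1 = 46

46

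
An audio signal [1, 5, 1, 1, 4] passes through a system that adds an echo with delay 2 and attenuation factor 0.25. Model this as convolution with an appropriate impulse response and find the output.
Direct-path + delayed-attenuated-path model → impulse response h = [1, 0, 0.25] (1 at lag 0, 0.25 at lag 2). Output y[n] = x[n] + 0.25·x[n - 2] (with x[n] = 0 outside 0..4): y[0] = 1 + 0.25×0 = 1; y[1] = 5 + 0.25×0 = 5; y[2] = 1 + 0.25×1 = 1.25; y[3] = 1 + 0.25×5 = 2.25; y[4] = 4 + 0.25×1 = 4.25; y[5] = 0 + 0.25×1 = 0.25; y[6] = 0 + 0.25×4 = 1.0. So y = [1, 5, 1.25, 2.25, 4.25, 0.25, 1.0]

[1, 5, 1.25, 2.25, 4.25, 0.25, 1.0]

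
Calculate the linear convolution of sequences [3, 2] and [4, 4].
y[0] = 3×4 = 12; y[1] = 3×4 + 2×4 = 20; y[2] = 2×4 = 8

[12, 20, 8]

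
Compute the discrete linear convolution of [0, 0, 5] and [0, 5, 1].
y[0] = 0×0 = 0; y[1] = 0×5 + 0×0 = 0; y[2] = 0×1 + 0×5 + 5×0 = 0; y[3] = 0×1 + 5×5 = 25; y[4] = 5×1 = 5

[0, 0, 0, 25, 5]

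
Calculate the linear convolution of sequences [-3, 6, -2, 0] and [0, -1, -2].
y[0] = -3×0 = 0; y[1] = -3×-1 + 6×0 = 3; y[2] = -3×-2 + 6×-1 + -2×0 = 0; y[3] = 6×-2 + -2×-1 + 0×0 = -10; y[4] = -2×-2 + 0×-1 = 4; y[5] = 0×-2 = 0

[0, 3, 0, -10, 4, 0]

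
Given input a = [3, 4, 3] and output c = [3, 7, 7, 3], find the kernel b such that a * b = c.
Output length 4 = len(a) + len(b) - 1 ⇒ len(b) = 2. Solve b forward using b[k] = (c[k] - Σ_{i≥1} a[i]·b[k-i]) / a[0]: b[0] = c[0] / a[0] = 3 / 3 = 1; b[1] = (c[1] - 4×1) / a[0] = (7 - 4×1) / 3 = 1. So b = [1, 1]. Forward-check [3, 4, 3] * [1, 1]: c[0] = 3×1 = 3; c[1] = 3×1 + 4×1 = 7; c[2] = 4×1 + 3×1 = 7; c[3] = 3×1 = 3 → [3, 7, 7, 3] ✓

[1, 1]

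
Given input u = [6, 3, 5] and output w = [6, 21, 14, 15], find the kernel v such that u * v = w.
Output length 4 = len(u) + len(v) - 1 ⇒ len(v) = 2. Solve v forward using v[k] = (w[k] - Σ_{i≥1} u[i]·v[k-i]) / u[0]: v[0] = w[0] / u[0] = 6 / 6 = 1; v[1] = (w[1] - 3×1) / u[0] = (21 - 3×1) / 6 = 3. So v = [1, 3]. Forward-check [6, 3, 5] * [1, 3]: w[0] = 6×1 = 6; w[1] = 6×3 + 3×1 = 21; w[2] = 3×3 + 5×1 = 14; w[3] = 5×3 = 15 → [6, 21, 14, 15] ✓

[1, 3]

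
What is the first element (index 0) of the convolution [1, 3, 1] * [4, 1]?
Use y[k] = Σ_i a[i]·b[k-i] at k=0. y[0] = 1×4 = 4

4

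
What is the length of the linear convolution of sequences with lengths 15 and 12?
Linear/full convolution length: m + n - 1 = 15 + 12 - 1 = 26

26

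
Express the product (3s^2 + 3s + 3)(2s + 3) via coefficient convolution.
Ascending coefficients: a = [3, 3, 3], b = [3, 2]. c[0] = 3×3 = 9; c[1] = 3×2 + 3×3 = 15; c[2] = 3×2 + 3×3 = 15; c[3] = 3×2 = 6. Result coefficients: [9, 15, 15, 6] → 6s^3 + 15s^2 + 15s + 9

6s^3 + 15s^2 + 15s + 9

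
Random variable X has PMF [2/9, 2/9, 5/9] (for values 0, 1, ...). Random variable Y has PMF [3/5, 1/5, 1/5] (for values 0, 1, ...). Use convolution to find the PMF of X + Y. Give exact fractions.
P(X+Y=k) = Σ_i P(X=i)·P(Y=k-i) — a convolution of [2/9, 2/9, 5/9] and [3/5, 1/5, 1/5]. P(X+Y=0) = (2/9)×(3/5) = 2/15; P(X+Y=1) = (2/9)×(1/5) + (2/9)×(3/5) = 2/45 + 2/15 = 8/45; P(X+Y=2) = (2/9)×(1/5) + (2/9)×(1/5) + (5/9)×(3/5) = 2/45 + 2/45 + 1/3 = 19/45; P(X+Y=3) = (2/9)×(1/5) + (5/9)×(1/5) = 2/45 + 1/9 = 7/45; P(X+Y=4) = (5/9)×(1/5) = 1/9. PMF: [2/15, 8/45, 19/45, 7/45, 1/9] (sums to 1 ✓)

[2/15, 8/45, 19/45, 7/45, 1/9]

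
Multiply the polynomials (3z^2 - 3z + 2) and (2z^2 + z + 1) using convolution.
Ascending coefficients: a = [2, -3, 3], b = [1, 1, 2]. c[0] = 2×1 = 2; c[1] = 2×1 + -3×1 = -1; c[2] = 2×2 + -3×1 + 3×1 = 4; c[3] = -3×2 + 3×1 = -3; c[4] = 3×2 = 6. Result coefficients: [2, -1, 4, -3, 6] → 6z^4 - 3z^3 + 4z^2 - z + 2

6z^4 - 3z^3 + 4z^2 - z + 2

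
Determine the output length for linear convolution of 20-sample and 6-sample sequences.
Linear/full convolution length: m + n - 1 = 20 + 6 - 1 = 25

25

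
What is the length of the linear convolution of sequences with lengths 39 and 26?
Linear/full convolution length: m + n - 1 = 39 + 26 - 1 = 64

64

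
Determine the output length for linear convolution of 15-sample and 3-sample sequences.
Linear/full convolution length: m + n - 1 = 15 + 3 - 1 = 17

17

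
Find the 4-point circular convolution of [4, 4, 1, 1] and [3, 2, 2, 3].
Use y[k] = Σ_j x[j]·h[(k-j) mod 4]. y[0] = 4×3 + 4×3 + 1×2 + 1×2 = 28; y[1] = 4×2 + 4×3 + 1×3 + 1×2 = 25; y[2] = 4×2 + 4×2 + 1×3 + 1×3 = 22; y[3] = 4×3 + 4×2 + 1×2 + 1×3 = 25. Result: [28, 25, 22, 25]

[28, 25, 22, 25]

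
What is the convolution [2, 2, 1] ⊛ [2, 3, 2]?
y[0] = 2×2 = 4; y[1] = 2×3 + 2×2 = 10; y[2] = 2×2 + 2×3 + 1×2 = 12; y[3] = 2×2 + 1×3 = 7; y[4] = 1×2 = 2

[4, 10, 12, 7, 2]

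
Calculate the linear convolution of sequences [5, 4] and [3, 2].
y[0] = 5×3 = 15; y[1] = 5×2 + 4×3 = 22; y[2] = 4×2 = 8

[15, 22, 8]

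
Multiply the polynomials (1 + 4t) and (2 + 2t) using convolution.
Ascending coefficients: a = [1, 4], b = [2, 2]. c[0] = 1×2 = 2; c[1] = 1×2 + 4×2 = 10; c[2] = 4×2 = 8. Result coefficients: [2, 10, 8] → 2 + 10t + 8t^2

2 + 10t + 8t^2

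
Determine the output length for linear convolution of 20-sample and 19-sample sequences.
Linear/full convolution length: m + n - 1 = 20 + 19 - 1 = 38

38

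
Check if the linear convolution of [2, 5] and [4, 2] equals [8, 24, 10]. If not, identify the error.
Recompute linear convolution of [2, 5] and [4, 2]: y[0] = 2×4 = 8; y[1] = 2×2 + 5×4 = 24; y[2] = 5×2 = 10 → [8, 24, 10]. Given [8, 24, 10] matches, so answer: Yes

Yes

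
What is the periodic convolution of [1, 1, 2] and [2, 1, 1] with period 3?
Use y[k] = Σ_j f[j]·g[(k-j) mod 3]. y[0] = 1×2 + 1×1 + 2×1 = 5; y[1] = 1×1 + 1×2 + 2×1 = 5; y[2] = 1×1 + 1×1 + 2×2 = 6. Result: [5, 5, 6]

[5, 5, 6]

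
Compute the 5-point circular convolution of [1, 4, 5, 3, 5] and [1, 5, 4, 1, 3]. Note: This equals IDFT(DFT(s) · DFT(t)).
Either evaluate y[k] = Σ_j s[j]·t[(k-j) mod 5] directly, or use IDFT(DFT(s) · DFT(t)). y[0] = 1×1 + 4×3 + 5×1 + 3×4 + 5×5 = 55; y[1] = 1×5 + 4×1 + 5×3 + 3×1 + 5×4 = 47; y[2] = 1×4 + 4×5 + 5×1 + 3×3 + 5×1 = 43; y[3] = 1×1 + 4×4 + 5×5 + 3×1 + 5×3 = 60; y[4] = 1×3 + 4×1 + 5×4 + 3×5 + 5×1 = 47. Result: [55, 47, 43, 60, 47]

[55, 47, 43, 60, 47]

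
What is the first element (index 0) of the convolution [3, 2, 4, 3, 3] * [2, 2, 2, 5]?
Use y[k] = Σ_i a[i]·b[k-i] at k=0. y[0] = 3×2 = 6

6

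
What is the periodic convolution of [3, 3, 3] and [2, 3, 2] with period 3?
Use y[k] = Σ_j s[j]·t[(k-j) mod 3]. y[0] = 3×2 + 3×2 + 3×3 = 21; y[1] = 3×3 + 3×2 + 3×2 = 21; y[2] = 3×2 + 3×3 + 3×2 = 21. Result: [21, 21, 21]

[21, 21, 21]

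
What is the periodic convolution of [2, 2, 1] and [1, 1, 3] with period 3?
Use y[k] = Σ_j s[j]·t[(k-j) mod 3]. y[0] = 2×1 + 2×3 + 1×1 = 9; y[1] = 2×1 + 2×1 + 1×3 = 7; y[2] = 2×3 + 2×1 + 1×1 = 9. Result: [9, 7, 9]

[9, 7, 9]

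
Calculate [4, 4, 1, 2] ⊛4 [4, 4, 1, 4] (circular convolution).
Use y[k] = Σ_j x[j]·h[(k-j) mod 4]. y[0] = 4×4 + 4×4 + 1×1 + 2×4 = 41; y[1] = 4×4 + 4×4 + 1×4 + 2×1 = 38; y[2] = 4×1 + 4×4 + 1×4 + 2×4 = 32; y[3] = 4×4 + 4×1 + 1×4 + 2×4 = 32. Result: [41, 38, 32, 32]

[41, 38, 32, 32]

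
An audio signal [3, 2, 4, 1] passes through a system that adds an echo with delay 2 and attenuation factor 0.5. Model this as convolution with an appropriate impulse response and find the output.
Direct-path + delayed-attenuated-path model → impulse response h = [1, 0, 0.5] (1 at lag 0, 0.5 at lag 2). Output y[n] = x[n] + 0.5·x[n - 2] (with x[n] = 0 outside 0..3): y[0] = 3 + 0.5×0 = 3; y[1] = 2 + 0.5×0 = 2; y[2] = 4 + 0.5×3 = 5.5; y[3] = 1 + 0.5×2 = 2.0; y[4] = 0 + 0.5×4 = 2.0; y[5] = 0 + 0.5×1 = 0.5. So y = [3, 2, 5.5, 2.0, 2.0, 0.5]

[3, 2, 5.5, 2.0, 2.0, 0.5]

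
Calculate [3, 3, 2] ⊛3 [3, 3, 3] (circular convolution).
Use y[k] = Σ_j f[j]·g[(k-j) mod 3]. y[0] = 3×3 + 3×3 + 2×3 = 24; y[1] = 3×3 + 3×3 + 2×3 = 24; y[2] = 3×3 + 3×3 + 2×3 = 24. Result: [24, 24, 24]

[24, 24, 24]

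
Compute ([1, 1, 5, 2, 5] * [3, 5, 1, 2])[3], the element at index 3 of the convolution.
Use y[k] = Σ_i a[i]·b[k-i] at k=3. y[3] = 1×2 + 1×1 + 5×5 + 2×3 = 34

34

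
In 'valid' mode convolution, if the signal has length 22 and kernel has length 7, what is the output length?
'Valid' mode counts only positions where the kernel fully overlaps the signal: m - n + 1 = 22 - 7 + 1 = 16

16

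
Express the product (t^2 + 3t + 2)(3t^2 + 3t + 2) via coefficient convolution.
Ascending coefficients: a = [2, 3, 1], b = [2, 3, 3]. c[0] = 2×2 = 4; c[1] = 2×3 + 3×2 = 12; c[2] = 2×3 + 3×3 + 1×2 = 17; c[3] = 3×3 + 1×3 = 12; c[4] = 1×3 = 3. Result coefficients: [4, 12, 17, 12, 3] → 3t^4 + 12t^3 + 17t^2 + 12t + 4

3t^4 + 12t^3 + 17t^2 + 12t + 4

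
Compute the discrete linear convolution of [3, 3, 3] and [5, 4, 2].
y[0] = 3×5 = 15; y[1] = 3×4 + 3×5 = 27; y[2] = 3×2 + 3×4 + 3×5 = 33; y[3] = 3×2 + 3×4 = 18; y[4] = 3×2 = 6

[15, 27, 33, 18, 6]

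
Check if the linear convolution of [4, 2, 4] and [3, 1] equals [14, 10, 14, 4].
Recompute linear convolution of [4, 2, 4] and [3, 1]: y[0] = 4×3 = 12; y[1] = 4×1 + 2×3 = 10; y[2] = 2×1 + 4×3 = 14; y[3] = 4×1 = 4 → [12, 10, 14, 4]. Compare to given [14, 10, 14, 4]: they differ at index 0: given 14, correct 12, so answer: No

No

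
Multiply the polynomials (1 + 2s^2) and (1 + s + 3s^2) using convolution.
Ascending coefficients: a = [1, 0, 2], b = [1, 1, 3]. c[0] = 1×1 = 1; c[1] = 1×1 + 0×1 = 1; c[2] = 1×3 + 0×1 + 2×1 = 5; c[3] = 0×3 + 2×1 = 2; c[4] = 2×3 = 6. Result coefficients: [1, 1, 5, 2, 6] → 1 + s + 5s^2 + 2s^3 + 6s^4

1 + s + 5s^2 + 2s^3 + 6s^4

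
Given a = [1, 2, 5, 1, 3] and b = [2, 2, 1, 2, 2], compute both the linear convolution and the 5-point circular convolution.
Linear: y_lin[0] = 1×2 = 2; y_lin[1] = 1×2 + 2×2 = 6; y_lin[2] = 1×1 + 2×2 + 5×2 = 15; y_lin[3] = 1×2 + 2×1 + 5×2 + 1×2 = 16; y_lin[4] = 1×2 + 2×2 + 5×1 + 1×2 + 3×2 = 19; y_lin[5] = 2×2 + 5×2 + 1×1 + 3×2 = 21; y_lin[6] = 5×2 + 1×2 + 3×1 = 15; y_lin[7] = 1×2 + 3×2 = 8; y_lin[8] = 3×2 = 6 → [2, 6, 15, 16, 19, 21, 15, 8, 6]. Circular (length 5): y[0] = 1×2 + 2×2 + 5×2 + 1×1 + 3×2 = 23; y[1] = 1×2 + 2×2 + 5×2 + 1×2 + 3×1 = 21; y[2] = 1×1 + 2×2 + 5×2 + 1×2 + 3×2 = 23; y[3] = 1×2 + 2×1 + 5×2 + 1×2 + 3×2 = 22; y[4] = 1×2 + 2×2 + 5×1 + 1×2 + 3×2 = 19 → [23, 21, 23, 22, 19]

Linear: [2, 6, 15, 16, 19, 21, 15, 8, 6], Circular: [23, 21, 23, 22, 19]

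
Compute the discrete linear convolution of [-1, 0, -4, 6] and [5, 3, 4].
y[0] = -1×5 = -5; y[1] = -1×3 + 0×5 = -3; y[2] = -1×4 + 0×3 + -4×5 = -24; y[3] = 0×4 + -4×3 + 6×5 = 18; y[4] = -4×4 + 6×3 = 2; y[5] = 6×4 = 24

[-5, -3, -24, 18, 2, 24]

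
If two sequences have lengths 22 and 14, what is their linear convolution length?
Linear/full convolution length: m + n - 1 = 22 + 14 - 1 = 35

35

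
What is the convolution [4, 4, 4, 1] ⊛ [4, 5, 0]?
y[0] = 4×4 = 16; y[1] = 4×5 + 4×4 = 36; y[2] = 4×0 + 4×5 + 4×4 = 36; y[3] = 4×0 + 4×5 + 1×4 = 24; y[4] = 4×0 + 1×5 = 5; y[5] = 1×0 = 0

[16, 36, 36, 24, 5, 0]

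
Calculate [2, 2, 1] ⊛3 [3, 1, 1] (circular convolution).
Use y[k] = Σ_j a[j]·b[(k-j) mod 3]. y[0] = 2×3 + 2×1 + 1×1 = 9; y[1] = 2×1 + 2×3 + 1×1 = 9; y[2] = 2×1 + 2×1 + 1×3 = 7. Result: [9, 9, 7]

[9, 9, 7]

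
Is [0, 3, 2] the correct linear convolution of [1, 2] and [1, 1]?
Recompute linear convolution of [1, 2] and [1, 1]: y[0] = 1×1 = 1; y[1] = 1×1 + 2×1 = 3; y[2] = 2×1 = 2 → [1, 3, 2]. Compare to given [0, 3, 2]: they differ at index 0: given 0, correct 1, so answer: No

No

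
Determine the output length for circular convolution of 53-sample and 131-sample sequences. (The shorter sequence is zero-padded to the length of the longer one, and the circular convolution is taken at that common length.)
Circular convolution (zero-padding the shorter input) has length max(m, n) = max(53, 131) = 131

131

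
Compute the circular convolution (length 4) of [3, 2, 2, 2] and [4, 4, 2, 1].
Use y[k] = Σ_j a[j]·b[(k-j) mod 4]. y[0] = 3×4 + 2×1 + 2×2 + 2×4 = 26; y[1] = 3×4 + 2×4 + 2×1 + 2×2 = 26; y[2] = 3×2 + 2×4 + 2×4 + 2×1 = 24; y[3] = 3×1 + 2×2 + 2×4 + 2×4 = 23. Result: [26, 26, 24, 23]

[26, 26, 24, 23]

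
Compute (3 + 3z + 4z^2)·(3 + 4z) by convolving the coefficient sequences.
Ascending coefficients: a = [3, 3, 4], b = [3, 4]. c[0] = 3×3 = 9; c[1] = 3×4 + 3×3 = 21; c[2] = 3×4 + 4×3 = 24; c[3] = 4×4 = 16. Result coefficients: [9, 21, 24, 16] → 9 + 21z + 24z^2 + 16z^3

9 + 21z + 24z^2 + 16z^3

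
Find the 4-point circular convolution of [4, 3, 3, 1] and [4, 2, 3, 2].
Use y[k] = Σ_j u[j]·v[(k-j) mod 4]. y[0] = 4×4 + 3×2 + 3×3 + 1×2 = 33; y[1] = 4×2 + 3×4 + 3×2 + 1×3 = 29; y[2] = 4×3 + 3×2 + 3×4 + 1×2 = 32; y[3] = 4×2 + 3×3 + 3×2 + 1×4 = 27. Result: [33, 29, 32, 27]

[33, 29, 32, 27]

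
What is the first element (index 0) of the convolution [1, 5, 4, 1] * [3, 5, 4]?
Use y[k] = Σ_i a[i]·b[k-i] at k=0. y[0] = 1×3 = 3

3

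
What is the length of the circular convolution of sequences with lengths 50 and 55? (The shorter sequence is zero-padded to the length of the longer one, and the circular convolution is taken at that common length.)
Circular convolution (zero-padding the shorter input) has length max(m, n) = max(50, 55) = 55

55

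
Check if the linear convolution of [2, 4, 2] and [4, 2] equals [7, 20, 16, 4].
Recompute linear convolution of [2, 4, 2] and [4, 2]: y[0] = 2×4 = 8; y[1] = 2×2 + 4×4 = 20; y[2] = 4×2 + 2×4 = 16; y[3] = 2×2 = 4 → [8, 20, 16, 4]. Compare to given [7, 20, 16, 4]: they differ at index 0: given 7, correct 8, so answer: No

No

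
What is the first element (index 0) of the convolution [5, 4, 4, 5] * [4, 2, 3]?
Use y[k] = Σ_i a[i]·b[k-i] at k=0. y[0] = 5×4 = 20

20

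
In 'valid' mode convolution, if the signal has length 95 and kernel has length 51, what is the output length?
'Valid' mode counts only positions where the kernel fully overlaps the signal: m - n + 1 = 95 - 51 + 1 = 45

45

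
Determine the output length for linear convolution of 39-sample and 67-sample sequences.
Linear/full convolution length: m + n - 1 = 39 + 67 - 1 = 105

105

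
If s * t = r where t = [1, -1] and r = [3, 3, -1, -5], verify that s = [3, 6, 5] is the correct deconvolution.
Forward-compute [3, 6, 5] * [1, -1]: r[0] = 3×1 = 3; r[1] = 3×-1 + 6×1 = 3; r[2] = 6×-1 + 5×1 = -1; r[3] = 5×-1 = -5 → [3, 3, -1, -5]. Matches given r = [3, 3, -1, -5], so verified.

Verified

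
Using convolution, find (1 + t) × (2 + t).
Ascending coefficients: a = [1, 1], b = [2, 1]. c[0] = 1×2 = 2; c[1] = 1×1 + 1×2 = 3; c[2] = 1×1 = 1. Result coefficients: [2, 3, 1] → 2 + 3t + t^2

2 + 3t + t^2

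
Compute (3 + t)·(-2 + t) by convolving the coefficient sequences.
Ascending coefficients: a = [3, 1], b = [-2, 1]. c[0] = 3×-2 = -6; c[1] = 3×1 + 1×-2 = 1; c[2] = 1×1 = 1. Result coefficients: [-6, 1, 1] → -6 + t + t^2

-6 + t + t^2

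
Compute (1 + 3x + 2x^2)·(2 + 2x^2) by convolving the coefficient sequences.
Ascending coefficients: a = [1, 3, 2], b = [2, 0, 2]. c[0] = 1×2 = 2; c[1] = 1×0 + 3×2 = 6; c[2] = 1×2 + 3×0 + 2×2 = 6; c[3] = 3×2 + 2×0 = 6; c[4] = 2×2 = 4. Result coefficients: [2, 6, 6, 6, 4] → 2 + 6x + 6x^2 + 6x^3 + 4x^4

2 + 6x + 6x^2 + 6x^3 + 4x^4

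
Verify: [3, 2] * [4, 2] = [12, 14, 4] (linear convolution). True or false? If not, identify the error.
Recompute linear convolution of [3, 2] and [4, 2]: y[0] = 3×4 = 12; y[1] = 3×2 + 2×4 = 14; y[2] = 2×2 = 4 → [12, 14, 4]. Given [12, 14, 4] matches, so answer: Yes

Yes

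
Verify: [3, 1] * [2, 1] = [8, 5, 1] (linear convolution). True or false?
Recompute linear convolution of [3, 1] and [2, 1]: y[0] = 3×2 = 6; y[1] = 3×1 + 1×2 = 5; y[2] = 1×1 = 1 → [6, 5, 1]. Compare to given [8, 5, 1]: they differ at index 0: given 8, correct 6, so answer: No

No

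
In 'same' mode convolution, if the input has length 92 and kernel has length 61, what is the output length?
'Same' mode returns an output with the same length as the input: 92

92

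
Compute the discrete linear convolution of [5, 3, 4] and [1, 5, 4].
y[0] = 5×1 = 5; y[1] = 5×5 + 3×1 = 28; y[2] = 5×4 + 3×5 + 4×1 = 39; y[3] = 3×4 + 4×5 = 32; y[4] = 4×4 = 16

[5, 28, 39, 32, 16]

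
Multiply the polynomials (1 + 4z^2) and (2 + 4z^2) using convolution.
Ascending coefficients: a = [1, 0, 4], b = [2, 0, 4]. c[0] = 1×2 = 2; c[1] = 1×0 + 0×2 = 0; c[2] = 1×4 + 0×0 + 4×2 = 12; c[3] = 0×4 + 4×0 = 0; c[4] = 4×4 = 16. Result coefficients: [2, 0, 12, 0, 16] → 2 + 12z^2 + 16z^4

2 + 12z^2 + 16z^4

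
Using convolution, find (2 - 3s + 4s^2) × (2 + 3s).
Ascending coefficients: a = [2, -3, 4], b = [2, 3]. c[0] = 2×2 = 4; c[1] = 2×3 + -3×2 = 0; c[2] = -3×3 + 4×2 = -1; c[3] = 4×3 = 12. Result coefficients: [4, 0, -1, 12] → 4 - s^2 + 12s^3

4 - s^2 + 12s^3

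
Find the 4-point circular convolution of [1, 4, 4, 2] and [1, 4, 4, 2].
Use y[k] = Σ_j s[j]·t[(k-j) mod 4]. y[0] = 1×1 + 4×2 + 4×4 + 2×4 = 33; y[1] = 1×4 + 4×1 + 4×2 + 2×4 = 24; y[2] = 1×4 + 4×4 + 4×1 + 2×2 = 28; y[3] = 1×2 + 4×4 + 4×4 + 2×1 = 36. Result: [33, 24, 28, 36]

[33, 24, 28, 36]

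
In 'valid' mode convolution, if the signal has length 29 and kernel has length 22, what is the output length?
'Valid' mode counts only positions where the kernel fully overlaps the signal: m - n + 1 = 29 - 22 + 1 = 8

8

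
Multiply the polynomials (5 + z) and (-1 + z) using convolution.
Ascending coefficients: a = [5, 1], b = [-1, 1]. c[0] = 5×-1 = -5; c[1] = 5×1 + 1×-1 = 4; c[2] = 1×1 = 1. Result coefficients: [-5, 4, 1] → -5 + 4z + z^2

-5 + 4z + z^2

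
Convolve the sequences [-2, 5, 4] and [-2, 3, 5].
y[0] = -2×-2 = 4; y[1] = -2×3 + 5×-2 = -16; y[2] = -2×5 + 5×3 + 4×-2 = -3; y[3] = 5×5 + 4×3 = 37; y[4] = 4×5 = 20

[4, -16, -3, 37, 20]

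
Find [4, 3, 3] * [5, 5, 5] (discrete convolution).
y[0] = 4×5 = 20; y[1] = 4×5 + 3×5 = 35; y[2] = 4×5 + 3×5 + 3×5 = 50; y[3] = 3×5 + 3×5 = 30; y[4] = 3×5 = 15

[20, 35, 50, 30, 15]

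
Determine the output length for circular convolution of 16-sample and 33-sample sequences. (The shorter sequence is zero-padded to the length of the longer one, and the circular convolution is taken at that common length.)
Circular convolution (zero-padding the shorter input) has length max(m, n) = max(16, 33) = 33

33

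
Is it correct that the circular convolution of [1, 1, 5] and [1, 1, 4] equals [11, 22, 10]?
Recompute circular convolution of [1, 1, 5] and [1, 1, 4]: y[0] = 1×1 + 1×4 + 5×1 = 10; y[1] = 1×1 + 1×1 + 5×4 = 22; y[2] = 1×4 + 1×1 + 5×1 = 10 → [10, 22, 10]. Compare to given [11, 22, 10]: they differ at index 0: given 11, correct 10, so answer: No

No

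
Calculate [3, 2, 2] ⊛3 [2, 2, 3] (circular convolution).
Use y[k] = Σ_j u[j]·v[(k-j) mod 3]. y[0] = 3×2 + 2×3 + 2×2 = 16; y[1] = 3×2 + 2×2 + 2×3 = 16; y[2] = 3×3 + 2×2 + 2×2 = 17. Result: [16, 16, 17]

[16, 16, 17]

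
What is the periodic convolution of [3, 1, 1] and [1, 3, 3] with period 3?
Use y[k] = Σ_j f[j]·g[(k-j) mod 3]. y[0] = 3×1 + 1×3 + 1×3 = 9; y[1] = 3×3 + 1×1 + 1×3 = 13; y[2] = 3×3 + 1×3 + 1×1 = 13. Result: [9, 13, 13]

[9, 13, 13]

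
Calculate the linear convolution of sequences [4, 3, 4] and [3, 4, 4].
y[0] = 4×3 = 12; y[1] = 4×4 + 3×3 = 25; y[2] = 4×4 + 3×4 + 4×3 = 40; y[3] = 3×4 + 4×4 = 28; y[4] = 4×4 = 16

[12, 25, 40, 28, 16]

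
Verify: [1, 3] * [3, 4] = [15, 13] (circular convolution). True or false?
Recompute circular convolution of [1, 3] and [3, 4]: y[0] = 1×3 + 3×4 = 15; y[1] = 1×4 + 3×3 = 13 → [15, 13]. Given [15, 13] matches, so answer: Yes

Yes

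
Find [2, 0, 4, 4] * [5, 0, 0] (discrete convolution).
y[0] = 2×5 = 10; y[1] = 2×0 + 0×5 = 0; y[2] = 2×0 + 0×0 + 4×5 = 20; y[3] = 0×0 + 4×0 + 4×5 = 20; y[4] = 4×0 + 4×0 = 0; y[5] = 4×0 = 0

[10, 0, 20, 20, 0, 0]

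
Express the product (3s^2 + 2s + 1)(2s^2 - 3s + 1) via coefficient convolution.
Ascending coefficients: a = [1, 2, 3], b = [1, -3, 2]. c[0] = 1×1 = 1; c[1] = 1×-3 + 2×1 = -1; c[2] = 1×2 + 2×-3 + 3×1 = -1; c[3] = 2×2 + 3×-3 = -5; c[4] = 3×2 = 6. Result coefficients: [1, -1, -1, -5, 6] → 6s^4 - 5s^3 - s^2 - s + 1

6s^4 - 5s^3 - s^2 - s + 1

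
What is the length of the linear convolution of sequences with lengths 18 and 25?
Linear/full convolution length: m + n - 1 = 18 + 25 - 1 = 42

42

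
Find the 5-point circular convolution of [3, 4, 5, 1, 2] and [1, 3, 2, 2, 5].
Use y[k] = Σ_j s[j]·t[(k-j) mod 5]. y[0] = 3×1 + 4×5 + 5×2 + 1×2 + 2×3 = 41; y[1] = 3×3 + 4×1 + 5×5 + 1×2 + 2×2 = 44; y[2] = 3×2 + 4×3 + 5×1 + 1×5 + 2×2 = 32; y[3] = 3×2 + 4×2 + 5×3 + 1×1 + 2×5 = 40; y[4] = 3×5 + 4×2 + 5×2 + 1×3 + 2×1 = 38. Result: [41, 44, 32, 40, 38]

[41, 44, 32, 40, 38]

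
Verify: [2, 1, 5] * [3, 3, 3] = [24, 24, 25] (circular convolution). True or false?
Recompute circular convolution of [2, 1, 5] and [3, 3, 3]: y[0] = 2×3 + 1×3 + 5×3 = 24; y[1] = 2×3 + 1×3 + 5×3 = 24; y[2] = 2×3 + 1×3 + 5×3 = 24 → [24, 24, 24]. Compare to given [24, 24, 25]: they differ at index 2: given 25, correct 24, so answer: No

No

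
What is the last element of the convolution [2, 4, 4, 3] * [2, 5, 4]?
Use y[k] = Σ_i a[i]·b[k-i] at k=5. y[5] = 3×4 = 12

12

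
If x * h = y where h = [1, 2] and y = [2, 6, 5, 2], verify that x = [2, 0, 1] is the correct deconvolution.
Forward-compute [2, 0, 1] * [1, 2]: y[0] = 2×1 = 2; y[1] = 2×2 + 0×1 = 4; y[2] = 0×2 + 1×1 = 1; y[3] = 1×2 = 2 → [2, 4, 1, 2]. Does not match given y = [2, 6, 5, 2].

Not verified. [2, 0, 1] * [1, 2] = [2, 4, 1, 2], which differs from [2, 6, 5, 2] at index 1.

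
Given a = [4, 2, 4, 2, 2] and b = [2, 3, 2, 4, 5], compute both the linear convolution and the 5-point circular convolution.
Linear: y_lin[0] = 4×2 = 8; y_lin[1] = 4×3 + 2×2 = 16; y_lin[2] = 4×2 + 2×3 + 4×2 = 22; y_lin[3] = 4×4 + 2×2 + 4×3 + 2×2 = 36; y_lin[4] = 4×5 + 2×4 + 4×2 + 2×3 + 2×2 = 46; y_lin[5] = 2×5 + 4×4 + 2×2 + 2×3 = 36; y_lin[6] = 4×5 + 2×4 + 2×2 = 32; y_lin[7] = 2×5 + 2×4 = 18; y_lin[8] = 2×5 = 10 → [8, 16, 22, 36, 46, 36, 32, 18, 10]. Circular (length 5): y[0] = 4×2 + 2×5 + 4×4 + 2×2 + 2×3 = 44; y[1] = 4×3 + 2×2 + 4×5 + 2×4 + 2×2 = 48; y[2] = 4×2 + 2×3 + 4×2 + 2×5 + 2×4 = 40; y[3] = 4×4 + 2×2 + 4×3 + 2×2 + 2×5 = 46; y[4] = 4×5 + 2×4 + 4×2 + 2×3 + 2×2 = 46 → [44, 48, 40, 46, 46]

Linear: [8, 16, 22, 36, 46, 36, 32, 18, 10], Circular: [44, 48, 40, 46, 46]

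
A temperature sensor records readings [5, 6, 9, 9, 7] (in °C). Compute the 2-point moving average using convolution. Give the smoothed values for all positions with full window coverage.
2-point moving average kernel = [1, 1]. Apply in 'valid' mode (full window coverage): avg[0] = (5 + 6) / 2 = 5.5; avg[1] = (6 + 9) / 2 = 7.5; avg[2] = (9 + 9) / 2 = 9.0; avg[3] = (9 + 7) / 2 = 8.0. Smoothed values: [5.5, 7.5, 9.0, 8.0]

[5.5, 7.5, 9.0, 8.0]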